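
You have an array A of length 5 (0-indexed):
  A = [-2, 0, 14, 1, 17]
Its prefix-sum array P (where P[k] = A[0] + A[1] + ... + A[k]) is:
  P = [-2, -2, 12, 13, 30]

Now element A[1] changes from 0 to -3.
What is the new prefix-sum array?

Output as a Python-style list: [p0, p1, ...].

Change: A[1] 0 -> -3, delta = -3
P[k] for k < 1: unchanged (A[1] not included)
P[k] for k >= 1: shift by delta = -3
  P[0] = -2 + 0 = -2
  P[1] = -2 + -3 = -5
  P[2] = 12 + -3 = 9
  P[3] = 13 + -3 = 10
  P[4] = 30 + -3 = 27

Answer: [-2, -5, 9, 10, 27]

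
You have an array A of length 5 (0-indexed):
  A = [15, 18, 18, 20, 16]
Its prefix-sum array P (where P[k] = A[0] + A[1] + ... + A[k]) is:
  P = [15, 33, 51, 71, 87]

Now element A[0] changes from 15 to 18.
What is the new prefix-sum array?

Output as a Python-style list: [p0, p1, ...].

Answer: [18, 36, 54, 74, 90]

Derivation:
Change: A[0] 15 -> 18, delta = 3
P[k] for k < 0: unchanged (A[0] not included)
P[k] for k >= 0: shift by delta = 3
  P[0] = 15 + 3 = 18
  P[1] = 33 + 3 = 36
  P[2] = 51 + 3 = 54
  P[3] = 71 + 3 = 74
  P[4] = 87 + 3 = 90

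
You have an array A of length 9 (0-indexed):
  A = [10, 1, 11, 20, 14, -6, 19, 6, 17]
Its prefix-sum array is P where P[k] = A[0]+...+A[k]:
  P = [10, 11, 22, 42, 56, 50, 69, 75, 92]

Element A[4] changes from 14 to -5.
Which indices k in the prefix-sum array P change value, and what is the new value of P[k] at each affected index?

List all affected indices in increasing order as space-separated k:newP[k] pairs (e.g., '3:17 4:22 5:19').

P[k] = A[0] + ... + A[k]
P[k] includes A[4] iff k >= 4
Affected indices: 4, 5, ..., 8; delta = -19
  P[4]: 56 + -19 = 37
  P[5]: 50 + -19 = 31
  P[6]: 69 + -19 = 50
  P[7]: 75 + -19 = 56
  P[8]: 92 + -19 = 73

Answer: 4:37 5:31 6:50 7:56 8:73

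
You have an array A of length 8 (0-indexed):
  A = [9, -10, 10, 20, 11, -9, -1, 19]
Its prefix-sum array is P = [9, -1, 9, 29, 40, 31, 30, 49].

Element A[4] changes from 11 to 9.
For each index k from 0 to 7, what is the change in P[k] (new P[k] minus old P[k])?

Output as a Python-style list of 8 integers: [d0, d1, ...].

Answer: [0, 0, 0, 0, -2, -2, -2, -2]

Derivation:
Element change: A[4] 11 -> 9, delta = -2
For k < 4: P[k] unchanged, delta_P[k] = 0
For k >= 4: P[k] shifts by exactly -2
Delta array: [0, 0, 0, 0, -2, -2, -2, -2]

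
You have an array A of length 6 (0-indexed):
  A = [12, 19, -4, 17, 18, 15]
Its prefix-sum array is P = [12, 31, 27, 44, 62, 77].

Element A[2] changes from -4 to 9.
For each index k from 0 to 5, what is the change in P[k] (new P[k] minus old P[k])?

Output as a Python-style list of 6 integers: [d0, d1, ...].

Element change: A[2] -4 -> 9, delta = 13
For k < 2: P[k] unchanged, delta_P[k] = 0
For k >= 2: P[k] shifts by exactly 13
Delta array: [0, 0, 13, 13, 13, 13]

Answer: [0, 0, 13, 13, 13, 13]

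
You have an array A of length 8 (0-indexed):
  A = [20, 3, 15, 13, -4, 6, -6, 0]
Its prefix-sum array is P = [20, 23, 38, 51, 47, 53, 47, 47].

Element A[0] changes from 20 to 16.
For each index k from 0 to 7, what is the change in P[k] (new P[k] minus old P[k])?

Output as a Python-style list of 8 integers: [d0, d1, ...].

Element change: A[0] 20 -> 16, delta = -4
For k < 0: P[k] unchanged, delta_P[k] = 0
For k >= 0: P[k] shifts by exactly -4
Delta array: [-4, -4, -4, -4, -4, -4, -4, -4]

Answer: [-4, -4, -4, -4, -4, -4, -4, -4]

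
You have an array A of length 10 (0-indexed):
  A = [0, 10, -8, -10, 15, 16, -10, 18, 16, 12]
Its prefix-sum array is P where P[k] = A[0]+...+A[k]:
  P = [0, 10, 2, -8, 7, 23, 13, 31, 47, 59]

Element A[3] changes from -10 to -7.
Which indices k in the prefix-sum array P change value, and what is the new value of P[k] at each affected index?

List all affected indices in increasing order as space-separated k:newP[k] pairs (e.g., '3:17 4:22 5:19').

P[k] = A[0] + ... + A[k]
P[k] includes A[3] iff k >= 3
Affected indices: 3, 4, ..., 9; delta = 3
  P[3]: -8 + 3 = -5
  P[4]: 7 + 3 = 10
  P[5]: 23 + 3 = 26
  P[6]: 13 + 3 = 16
  P[7]: 31 + 3 = 34
  P[8]: 47 + 3 = 50
  P[9]: 59 + 3 = 62

Answer: 3:-5 4:10 5:26 6:16 7:34 8:50 9:62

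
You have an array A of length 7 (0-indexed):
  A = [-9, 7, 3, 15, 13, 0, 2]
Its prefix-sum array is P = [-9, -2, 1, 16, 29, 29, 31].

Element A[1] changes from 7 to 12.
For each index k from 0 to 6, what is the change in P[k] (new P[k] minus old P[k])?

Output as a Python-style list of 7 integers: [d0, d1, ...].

Element change: A[1] 7 -> 12, delta = 5
For k < 1: P[k] unchanged, delta_P[k] = 0
For k >= 1: P[k] shifts by exactly 5
Delta array: [0, 5, 5, 5, 5, 5, 5]

Answer: [0, 5, 5, 5, 5, 5, 5]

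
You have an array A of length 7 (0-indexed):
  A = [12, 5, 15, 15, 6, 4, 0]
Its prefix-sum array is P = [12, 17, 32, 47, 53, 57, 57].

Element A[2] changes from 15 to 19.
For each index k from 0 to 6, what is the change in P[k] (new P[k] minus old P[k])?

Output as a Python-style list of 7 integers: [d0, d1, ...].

Answer: [0, 0, 4, 4, 4, 4, 4]

Derivation:
Element change: A[2] 15 -> 19, delta = 4
For k < 2: P[k] unchanged, delta_P[k] = 0
For k >= 2: P[k] shifts by exactly 4
Delta array: [0, 0, 4, 4, 4, 4, 4]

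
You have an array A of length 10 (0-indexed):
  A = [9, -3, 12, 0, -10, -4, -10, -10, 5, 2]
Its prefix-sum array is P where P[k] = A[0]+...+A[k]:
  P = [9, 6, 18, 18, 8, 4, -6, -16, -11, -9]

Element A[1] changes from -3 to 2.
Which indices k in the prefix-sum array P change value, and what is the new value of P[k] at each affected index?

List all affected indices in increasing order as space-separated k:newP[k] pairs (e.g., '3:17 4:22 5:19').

P[k] = A[0] + ... + A[k]
P[k] includes A[1] iff k >= 1
Affected indices: 1, 2, ..., 9; delta = 5
  P[1]: 6 + 5 = 11
  P[2]: 18 + 5 = 23
  P[3]: 18 + 5 = 23
  P[4]: 8 + 5 = 13
  P[5]: 4 + 5 = 9
  P[6]: -6 + 5 = -1
  P[7]: -16 + 5 = -11
  P[8]: -11 + 5 = -6
  P[9]: -9 + 5 = -4

Answer: 1:11 2:23 3:23 4:13 5:9 6:-1 7:-11 8:-6 9:-4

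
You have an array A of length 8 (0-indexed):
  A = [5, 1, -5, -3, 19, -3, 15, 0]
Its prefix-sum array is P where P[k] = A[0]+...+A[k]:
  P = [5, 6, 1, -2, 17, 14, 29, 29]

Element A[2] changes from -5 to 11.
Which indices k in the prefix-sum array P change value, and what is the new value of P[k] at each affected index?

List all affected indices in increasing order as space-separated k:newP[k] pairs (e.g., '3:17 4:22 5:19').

P[k] = A[0] + ... + A[k]
P[k] includes A[2] iff k >= 2
Affected indices: 2, 3, ..., 7; delta = 16
  P[2]: 1 + 16 = 17
  P[3]: -2 + 16 = 14
  P[4]: 17 + 16 = 33
  P[5]: 14 + 16 = 30
  P[6]: 29 + 16 = 45
  P[7]: 29 + 16 = 45

Answer: 2:17 3:14 4:33 5:30 6:45 7:45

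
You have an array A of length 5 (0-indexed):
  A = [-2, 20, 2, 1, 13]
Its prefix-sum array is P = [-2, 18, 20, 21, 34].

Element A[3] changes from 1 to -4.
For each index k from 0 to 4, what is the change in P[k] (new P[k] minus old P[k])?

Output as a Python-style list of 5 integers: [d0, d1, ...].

Answer: [0, 0, 0, -5, -5]

Derivation:
Element change: A[3] 1 -> -4, delta = -5
For k < 3: P[k] unchanged, delta_P[k] = 0
For k >= 3: P[k] shifts by exactly -5
Delta array: [0, 0, 0, -5, -5]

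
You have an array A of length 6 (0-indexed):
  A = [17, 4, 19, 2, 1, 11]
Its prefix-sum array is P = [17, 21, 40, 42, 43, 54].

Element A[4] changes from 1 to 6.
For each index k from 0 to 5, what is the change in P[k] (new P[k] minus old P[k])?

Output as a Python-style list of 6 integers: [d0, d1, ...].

Answer: [0, 0, 0, 0, 5, 5]

Derivation:
Element change: A[4] 1 -> 6, delta = 5
For k < 4: P[k] unchanged, delta_P[k] = 0
For k >= 4: P[k] shifts by exactly 5
Delta array: [0, 0, 0, 0, 5, 5]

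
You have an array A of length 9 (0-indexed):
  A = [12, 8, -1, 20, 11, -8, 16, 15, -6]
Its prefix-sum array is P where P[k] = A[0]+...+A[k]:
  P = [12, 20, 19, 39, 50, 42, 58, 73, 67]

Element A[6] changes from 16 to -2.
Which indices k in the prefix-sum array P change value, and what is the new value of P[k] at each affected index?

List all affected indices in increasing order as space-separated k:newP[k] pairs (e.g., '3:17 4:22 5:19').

Answer: 6:40 7:55 8:49

Derivation:
P[k] = A[0] + ... + A[k]
P[k] includes A[6] iff k >= 6
Affected indices: 6, 7, ..., 8; delta = -18
  P[6]: 58 + -18 = 40
  P[7]: 73 + -18 = 55
  P[8]: 67 + -18 = 49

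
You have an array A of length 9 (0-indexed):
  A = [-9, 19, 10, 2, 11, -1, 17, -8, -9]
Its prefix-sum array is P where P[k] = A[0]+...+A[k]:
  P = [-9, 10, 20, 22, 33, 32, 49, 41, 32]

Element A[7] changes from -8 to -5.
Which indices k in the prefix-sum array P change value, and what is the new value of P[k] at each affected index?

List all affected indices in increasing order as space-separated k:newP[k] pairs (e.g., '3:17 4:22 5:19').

P[k] = A[0] + ... + A[k]
P[k] includes A[7] iff k >= 7
Affected indices: 7, 8, ..., 8; delta = 3
  P[7]: 41 + 3 = 44
  P[8]: 32 + 3 = 35

Answer: 7:44 8:35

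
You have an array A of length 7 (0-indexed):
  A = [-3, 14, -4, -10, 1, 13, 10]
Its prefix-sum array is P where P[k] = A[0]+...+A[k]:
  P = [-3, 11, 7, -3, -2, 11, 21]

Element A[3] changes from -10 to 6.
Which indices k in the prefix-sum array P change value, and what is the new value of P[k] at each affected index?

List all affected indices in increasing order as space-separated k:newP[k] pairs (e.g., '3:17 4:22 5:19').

Answer: 3:13 4:14 5:27 6:37

Derivation:
P[k] = A[0] + ... + A[k]
P[k] includes A[3] iff k >= 3
Affected indices: 3, 4, ..., 6; delta = 16
  P[3]: -3 + 16 = 13
  P[4]: -2 + 16 = 14
  P[5]: 11 + 16 = 27
  P[6]: 21 + 16 = 37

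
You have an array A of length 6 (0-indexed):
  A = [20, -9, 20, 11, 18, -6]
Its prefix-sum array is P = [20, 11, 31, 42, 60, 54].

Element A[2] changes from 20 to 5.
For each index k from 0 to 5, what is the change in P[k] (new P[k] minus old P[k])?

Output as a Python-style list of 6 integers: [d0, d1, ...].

Answer: [0, 0, -15, -15, -15, -15]

Derivation:
Element change: A[2] 20 -> 5, delta = -15
For k < 2: P[k] unchanged, delta_P[k] = 0
For k >= 2: P[k] shifts by exactly -15
Delta array: [0, 0, -15, -15, -15, -15]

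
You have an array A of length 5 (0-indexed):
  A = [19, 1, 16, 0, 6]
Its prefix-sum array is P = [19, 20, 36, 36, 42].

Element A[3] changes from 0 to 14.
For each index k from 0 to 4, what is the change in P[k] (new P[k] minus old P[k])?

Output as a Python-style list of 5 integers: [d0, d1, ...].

Element change: A[3] 0 -> 14, delta = 14
For k < 3: P[k] unchanged, delta_P[k] = 0
For k >= 3: P[k] shifts by exactly 14
Delta array: [0, 0, 0, 14, 14]

Answer: [0, 0, 0, 14, 14]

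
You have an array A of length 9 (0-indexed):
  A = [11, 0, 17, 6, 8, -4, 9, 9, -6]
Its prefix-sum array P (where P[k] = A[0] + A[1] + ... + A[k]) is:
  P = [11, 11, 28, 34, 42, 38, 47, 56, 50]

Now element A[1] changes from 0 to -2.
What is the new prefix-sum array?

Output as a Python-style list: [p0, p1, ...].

Change: A[1] 0 -> -2, delta = -2
P[k] for k < 1: unchanged (A[1] not included)
P[k] for k >= 1: shift by delta = -2
  P[0] = 11 + 0 = 11
  P[1] = 11 + -2 = 9
  P[2] = 28 + -2 = 26
  P[3] = 34 + -2 = 32
  P[4] = 42 + -2 = 40
  P[5] = 38 + -2 = 36
  P[6] = 47 + -2 = 45
  P[7] = 56 + -2 = 54
  P[8] = 50 + -2 = 48

Answer: [11, 9, 26, 32, 40, 36, 45, 54, 48]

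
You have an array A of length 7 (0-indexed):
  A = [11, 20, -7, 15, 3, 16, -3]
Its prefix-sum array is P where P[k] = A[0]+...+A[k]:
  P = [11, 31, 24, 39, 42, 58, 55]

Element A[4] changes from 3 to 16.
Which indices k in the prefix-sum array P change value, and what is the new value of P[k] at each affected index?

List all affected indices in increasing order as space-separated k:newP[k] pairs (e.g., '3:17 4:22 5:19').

P[k] = A[0] + ... + A[k]
P[k] includes A[4] iff k >= 4
Affected indices: 4, 5, ..., 6; delta = 13
  P[4]: 42 + 13 = 55
  P[5]: 58 + 13 = 71
  P[6]: 55 + 13 = 68

Answer: 4:55 5:71 6:68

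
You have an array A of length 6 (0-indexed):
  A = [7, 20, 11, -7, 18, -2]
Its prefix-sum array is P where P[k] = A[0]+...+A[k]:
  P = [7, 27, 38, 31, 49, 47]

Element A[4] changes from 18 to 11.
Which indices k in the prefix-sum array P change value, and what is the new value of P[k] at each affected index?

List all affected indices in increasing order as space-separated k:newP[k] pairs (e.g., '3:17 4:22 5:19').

Answer: 4:42 5:40

Derivation:
P[k] = A[0] + ... + A[k]
P[k] includes A[4] iff k >= 4
Affected indices: 4, 5, ..., 5; delta = -7
  P[4]: 49 + -7 = 42
  P[5]: 47 + -7 = 40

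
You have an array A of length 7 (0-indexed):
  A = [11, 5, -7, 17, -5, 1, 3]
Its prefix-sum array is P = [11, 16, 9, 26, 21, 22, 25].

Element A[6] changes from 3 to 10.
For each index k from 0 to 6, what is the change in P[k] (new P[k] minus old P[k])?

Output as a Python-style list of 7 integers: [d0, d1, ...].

Answer: [0, 0, 0, 0, 0, 0, 7]

Derivation:
Element change: A[6] 3 -> 10, delta = 7
For k < 6: P[k] unchanged, delta_P[k] = 0
For k >= 6: P[k] shifts by exactly 7
Delta array: [0, 0, 0, 0, 0, 0, 7]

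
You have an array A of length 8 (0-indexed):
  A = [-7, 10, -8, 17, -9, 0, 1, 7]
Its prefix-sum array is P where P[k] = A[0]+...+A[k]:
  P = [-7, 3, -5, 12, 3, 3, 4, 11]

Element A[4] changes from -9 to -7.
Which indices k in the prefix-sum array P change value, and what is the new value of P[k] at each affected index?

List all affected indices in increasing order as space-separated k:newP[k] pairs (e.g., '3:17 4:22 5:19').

Answer: 4:5 5:5 6:6 7:13

Derivation:
P[k] = A[0] + ... + A[k]
P[k] includes A[4] iff k >= 4
Affected indices: 4, 5, ..., 7; delta = 2
  P[4]: 3 + 2 = 5
  P[5]: 3 + 2 = 5
  P[6]: 4 + 2 = 6
  P[7]: 11 + 2 = 13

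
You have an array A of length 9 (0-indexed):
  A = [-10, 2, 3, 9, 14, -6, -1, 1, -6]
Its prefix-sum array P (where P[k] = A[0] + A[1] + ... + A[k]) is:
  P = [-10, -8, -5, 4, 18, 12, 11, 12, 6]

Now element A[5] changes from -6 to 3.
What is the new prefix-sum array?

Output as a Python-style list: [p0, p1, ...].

Answer: [-10, -8, -5, 4, 18, 21, 20, 21, 15]

Derivation:
Change: A[5] -6 -> 3, delta = 9
P[k] for k < 5: unchanged (A[5] not included)
P[k] for k >= 5: shift by delta = 9
  P[0] = -10 + 0 = -10
  P[1] = -8 + 0 = -8
  P[2] = -5 + 0 = -5
  P[3] = 4 + 0 = 4
  P[4] = 18 + 0 = 18
  P[5] = 12 + 9 = 21
  P[6] = 11 + 9 = 20
  P[7] = 12 + 9 = 21
  P[8] = 6 + 9 = 15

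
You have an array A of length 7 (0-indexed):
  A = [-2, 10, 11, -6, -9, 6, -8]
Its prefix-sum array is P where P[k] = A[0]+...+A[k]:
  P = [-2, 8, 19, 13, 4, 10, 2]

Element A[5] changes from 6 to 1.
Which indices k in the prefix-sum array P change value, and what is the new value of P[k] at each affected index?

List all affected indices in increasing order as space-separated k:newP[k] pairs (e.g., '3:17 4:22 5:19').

P[k] = A[0] + ... + A[k]
P[k] includes A[5] iff k >= 5
Affected indices: 5, 6, ..., 6; delta = -5
  P[5]: 10 + -5 = 5
  P[6]: 2 + -5 = -3

Answer: 5:5 6:-3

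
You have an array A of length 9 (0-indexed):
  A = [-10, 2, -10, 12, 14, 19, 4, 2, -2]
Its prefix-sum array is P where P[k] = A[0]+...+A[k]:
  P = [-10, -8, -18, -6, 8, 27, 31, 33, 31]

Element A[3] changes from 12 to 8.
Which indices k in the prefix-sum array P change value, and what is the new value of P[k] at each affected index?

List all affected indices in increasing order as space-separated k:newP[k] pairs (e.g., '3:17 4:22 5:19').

P[k] = A[0] + ... + A[k]
P[k] includes A[3] iff k >= 3
Affected indices: 3, 4, ..., 8; delta = -4
  P[3]: -6 + -4 = -10
  P[4]: 8 + -4 = 4
  P[5]: 27 + -4 = 23
  P[6]: 31 + -4 = 27
  P[7]: 33 + -4 = 29
  P[8]: 31 + -4 = 27

Answer: 3:-10 4:4 5:23 6:27 7:29 8:27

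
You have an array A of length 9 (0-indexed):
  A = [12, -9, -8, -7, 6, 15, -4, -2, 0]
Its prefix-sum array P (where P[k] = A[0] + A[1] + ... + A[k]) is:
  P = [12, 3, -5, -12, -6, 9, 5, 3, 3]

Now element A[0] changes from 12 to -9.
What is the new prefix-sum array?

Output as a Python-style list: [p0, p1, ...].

Change: A[0] 12 -> -9, delta = -21
P[k] for k < 0: unchanged (A[0] not included)
P[k] for k >= 0: shift by delta = -21
  P[0] = 12 + -21 = -9
  P[1] = 3 + -21 = -18
  P[2] = -5 + -21 = -26
  P[3] = -12 + -21 = -33
  P[4] = -6 + -21 = -27
  P[5] = 9 + -21 = -12
  P[6] = 5 + -21 = -16
  P[7] = 3 + -21 = -18
  P[8] = 3 + -21 = -18

Answer: [-9, -18, -26, -33, -27, -12, -16, -18, -18]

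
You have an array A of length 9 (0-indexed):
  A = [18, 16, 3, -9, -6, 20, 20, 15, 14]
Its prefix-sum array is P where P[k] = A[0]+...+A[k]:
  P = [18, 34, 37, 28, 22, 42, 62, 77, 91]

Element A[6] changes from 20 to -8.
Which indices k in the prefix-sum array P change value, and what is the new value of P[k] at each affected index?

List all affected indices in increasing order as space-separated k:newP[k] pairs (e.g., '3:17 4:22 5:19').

P[k] = A[0] + ... + A[k]
P[k] includes A[6] iff k >= 6
Affected indices: 6, 7, ..., 8; delta = -28
  P[6]: 62 + -28 = 34
  P[7]: 77 + -28 = 49
  P[8]: 91 + -28 = 63

Answer: 6:34 7:49 8:63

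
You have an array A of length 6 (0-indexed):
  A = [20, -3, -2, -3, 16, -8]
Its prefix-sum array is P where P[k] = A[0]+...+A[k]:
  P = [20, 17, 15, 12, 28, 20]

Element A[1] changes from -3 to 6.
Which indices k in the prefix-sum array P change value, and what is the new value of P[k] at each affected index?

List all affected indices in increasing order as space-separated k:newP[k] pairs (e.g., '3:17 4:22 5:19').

P[k] = A[0] + ... + A[k]
P[k] includes A[1] iff k >= 1
Affected indices: 1, 2, ..., 5; delta = 9
  P[1]: 17 + 9 = 26
  P[2]: 15 + 9 = 24
  P[3]: 12 + 9 = 21
  P[4]: 28 + 9 = 37
  P[5]: 20 + 9 = 29

Answer: 1:26 2:24 3:21 4:37 5:29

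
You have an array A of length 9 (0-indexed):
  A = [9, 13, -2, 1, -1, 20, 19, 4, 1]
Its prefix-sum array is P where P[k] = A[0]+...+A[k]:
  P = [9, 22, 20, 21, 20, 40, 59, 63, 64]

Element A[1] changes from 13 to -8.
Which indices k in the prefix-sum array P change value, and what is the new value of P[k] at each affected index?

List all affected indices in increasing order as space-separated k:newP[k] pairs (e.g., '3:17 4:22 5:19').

P[k] = A[0] + ... + A[k]
P[k] includes A[1] iff k >= 1
Affected indices: 1, 2, ..., 8; delta = -21
  P[1]: 22 + -21 = 1
  P[2]: 20 + -21 = -1
  P[3]: 21 + -21 = 0
  P[4]: 20 + -21 = -1
  P[5]: 40 + -21 = 19
  P[6]: 59 + -21 = 38
  P[7]: 63 + -21 = 42
  P[8]: 64 + -21 = 43

Answer: 1:1 2:-1 3:0 4:-1 5:19 6:38 7:42 8:43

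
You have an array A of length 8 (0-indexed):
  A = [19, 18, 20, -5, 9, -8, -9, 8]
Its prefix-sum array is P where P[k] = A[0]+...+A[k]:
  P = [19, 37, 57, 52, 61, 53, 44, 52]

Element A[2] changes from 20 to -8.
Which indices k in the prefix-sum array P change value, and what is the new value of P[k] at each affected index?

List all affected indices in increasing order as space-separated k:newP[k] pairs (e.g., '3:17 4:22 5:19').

P[k] = A[0] + ... + A[k]
P[k] includes A[2] iff k >= 2
Affected indices: 2, 3, ..., 7; delta = -28
  P[2]: 57 + -28 = 29
  P[3]: 52 + -28 = 24
  P[4]: 61 + -28 = 33
  P[5]: 53 + -28 = 25
  P[6]: 44 + -28 = 16
  P[7]: 52 + -28 = 24

Answer: 2:29 3:24 4:33 5:25 6:16 7:24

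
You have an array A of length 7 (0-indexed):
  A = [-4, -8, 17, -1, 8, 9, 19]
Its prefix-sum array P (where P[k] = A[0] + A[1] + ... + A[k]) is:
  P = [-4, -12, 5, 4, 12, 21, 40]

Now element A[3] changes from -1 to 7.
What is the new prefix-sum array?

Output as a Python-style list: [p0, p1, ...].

Change: A[3] -1 -> 7, delta = 8
P[k] for k < 3: unchanged (A[3] not included)
P[k] for k >= 3: shift by delta = 8
  P[0] = -4 + 0 = -4
  P[1] = -12 + 0 = -12
  P[2] = 5 + 0 = 5
  P[3] = 4 + 8 = 12
  P[4] = 12 + 8 = 20
  P[5] = 21 + 8 = 29
  P[6] = 40 + 8 = 48

Answer: [-4, -12, 5, 12, 20, 29, 48]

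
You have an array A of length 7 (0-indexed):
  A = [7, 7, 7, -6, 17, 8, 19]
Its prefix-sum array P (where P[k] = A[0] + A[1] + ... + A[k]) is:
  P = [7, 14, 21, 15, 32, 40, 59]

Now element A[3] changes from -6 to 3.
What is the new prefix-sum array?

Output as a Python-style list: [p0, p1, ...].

Answer: [7, 14, 21, 24, 41, 49, 68]

Derivation:
Change: A[3] -6 -> 3, delta = 9
P[k] for k < 3: unchanged (A[3] not included)
P[k] for k >= 3: shift by delta = 9
  P[0] = 7 + 0 = 7
  P[1] = 14 + 0 = 14
  P[2] = 21 + 0 = 21
  P[3] = 15 + 9 = 24
  P[4] = 32 + 9 = 41
  P[5] = 40 + 9 = 49
  P[6] = 59 + 9 = 68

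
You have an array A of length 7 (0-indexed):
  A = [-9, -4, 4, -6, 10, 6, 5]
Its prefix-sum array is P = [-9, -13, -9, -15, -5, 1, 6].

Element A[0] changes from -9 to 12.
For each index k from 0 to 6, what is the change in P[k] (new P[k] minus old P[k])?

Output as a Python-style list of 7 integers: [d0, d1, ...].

Element change: A[0] -9 -> 12, delta = 21
For k < 0: P[k] unchanged, delta_P[k] = 0
For k >= 0: P[k] shifts by exactly 21
Delta array: [21, 21, 21, 21, 21, 21, 21]

Answer: [21, 21, 21, 21, 21, 21, 21]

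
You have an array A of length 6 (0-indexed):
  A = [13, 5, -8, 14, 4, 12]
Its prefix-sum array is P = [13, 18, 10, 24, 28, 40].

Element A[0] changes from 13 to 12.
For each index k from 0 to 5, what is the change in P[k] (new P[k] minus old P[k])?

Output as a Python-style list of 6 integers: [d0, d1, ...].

Element change: A[0] 13 -> 12, delta = -1
For k < 0: P[k] unchanged, delta_P[k] = 0
For k >= 0: P[k] shifts by exactly -1
Delta array: [-1, -1, -1, -1, -1, -1]

Answer: [-1, -1, -1, -1, -1, -1]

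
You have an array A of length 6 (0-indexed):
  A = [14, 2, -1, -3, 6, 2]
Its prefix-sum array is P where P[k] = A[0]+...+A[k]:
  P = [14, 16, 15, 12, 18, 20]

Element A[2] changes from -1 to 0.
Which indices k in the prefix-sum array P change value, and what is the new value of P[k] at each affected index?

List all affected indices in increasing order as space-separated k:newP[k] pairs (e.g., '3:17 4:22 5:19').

Answer: 2:16 3:13 4:19 5:21

Derivation:
P[k] = A[0] + ... + A[k]
P[k] includes A[2] iff k >= 2
Affected indices: 2, 3, ..., 5; delta = 1
  P[2]: 15 + 1 = 16
  P[3]: 12 + 1 = 13
  P[4]: 18 + 1 = 19
  P[5]: 20 + 1 = 21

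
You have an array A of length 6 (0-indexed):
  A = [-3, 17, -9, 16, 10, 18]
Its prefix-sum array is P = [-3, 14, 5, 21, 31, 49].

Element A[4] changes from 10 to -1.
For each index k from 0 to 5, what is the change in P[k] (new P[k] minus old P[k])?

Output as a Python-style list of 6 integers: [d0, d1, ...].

Answer: [0, 0, 0, 0, -11, -11]

Derivation:
Element change: A[4] 10 -> -1, delta = -11
For k < 4: P[k] unchanged, delta_P[k] = 0
For k >= 4: P[k] shifts by exactly -11
Delta array: [0, 0, 0, 0, -11, -11]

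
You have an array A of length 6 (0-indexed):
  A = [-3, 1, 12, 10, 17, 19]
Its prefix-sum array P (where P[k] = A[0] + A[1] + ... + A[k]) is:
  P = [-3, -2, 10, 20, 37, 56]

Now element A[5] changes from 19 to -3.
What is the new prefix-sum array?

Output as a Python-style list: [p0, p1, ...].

Change: A[5] 19 -> -3, delta = -22
P[k] for k < 5: unchanged (A[5] not included)
P[k] for k >= 5: shift by delta = -22
  P[0] = -3 + 0 = -3
  P[1] = -2 + 0 = -2
  P[2] = 10 + 0 = 10
  P[3] = 20 + 0 = 20
  P[4] = 37 + 0 = 37
  P[5] = 56 + -22 = 34

Answer: [-3, -2, 10, 20, 37, 34]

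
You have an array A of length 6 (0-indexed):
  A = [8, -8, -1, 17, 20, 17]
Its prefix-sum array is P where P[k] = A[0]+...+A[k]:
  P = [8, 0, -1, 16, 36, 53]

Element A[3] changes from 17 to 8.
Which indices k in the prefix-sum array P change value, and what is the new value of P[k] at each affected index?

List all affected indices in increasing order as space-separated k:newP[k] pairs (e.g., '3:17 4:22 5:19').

Answer: 3:7 4:27 5:44

Derivation:
P[k] = A[0] + ... + A[k]
P[k] includes A[3] iff k >= 3
Affected indices: 3, 4, ..., 5; delta = -9
  P[3]: 16 + -9 = 7
  P[4]: 36 + -9 = 27
  P[5]: 53 + -9 = 44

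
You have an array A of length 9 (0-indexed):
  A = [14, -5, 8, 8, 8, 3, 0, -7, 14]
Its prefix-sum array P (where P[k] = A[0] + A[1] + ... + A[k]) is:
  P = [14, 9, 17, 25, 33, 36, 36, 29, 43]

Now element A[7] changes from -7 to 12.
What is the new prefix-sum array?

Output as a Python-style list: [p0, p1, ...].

Change: A[7] -7 -> 12, delta = 19
P[k] for k < 7: unchanged (A[7] not included)
P[k] for k >= 7: shift by delta = 19
  P[0] = 14 + 0 = 14
  P[1] = 9 + 0 = 9
  P[2] = 17 + 0 = 17
  P[3] = 25 + 0 = 25
  P[4] = 33 + 0 = 33
  P[5] = 36 + 0 = 36
  P[6] = 36 + 0 = 36
  P[7] = 29 + 19 = 48
  P[8] = 43 + 19 = 62

Answer: [14, 9, 17, 25, 33, 36, 36, 48, 62]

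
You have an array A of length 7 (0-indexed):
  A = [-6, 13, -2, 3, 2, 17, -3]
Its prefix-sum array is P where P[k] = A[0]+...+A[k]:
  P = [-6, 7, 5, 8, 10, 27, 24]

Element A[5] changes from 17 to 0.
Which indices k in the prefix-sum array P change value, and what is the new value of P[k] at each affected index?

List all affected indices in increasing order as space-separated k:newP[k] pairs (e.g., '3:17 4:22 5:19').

Answer: 5:10 6:7

Derivation:
P[k] = A[0] + ... + A[k]
P[k] includes A[5] iff k >= 5
Affected indices: 5, 6, ..., 6; delta = -17
  P[5]: 27 + -17 = 10
  P[6]: 24 + -17 = 7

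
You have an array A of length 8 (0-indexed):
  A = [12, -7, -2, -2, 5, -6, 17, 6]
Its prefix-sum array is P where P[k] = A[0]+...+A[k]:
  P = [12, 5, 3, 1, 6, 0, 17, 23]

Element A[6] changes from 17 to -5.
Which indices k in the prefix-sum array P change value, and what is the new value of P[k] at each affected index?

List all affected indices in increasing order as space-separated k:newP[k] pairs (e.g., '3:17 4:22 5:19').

Answer: 6:-5 7:1

Derivation:
P[k] = A[0] + ... + A[k]
P[k] includes A[6] iff k >= 6
Affected indices: 6, 7, ..., 7; delta = -22
  P[6]: 17 + -22 = -5
  P[7]: 23 + -22 = 1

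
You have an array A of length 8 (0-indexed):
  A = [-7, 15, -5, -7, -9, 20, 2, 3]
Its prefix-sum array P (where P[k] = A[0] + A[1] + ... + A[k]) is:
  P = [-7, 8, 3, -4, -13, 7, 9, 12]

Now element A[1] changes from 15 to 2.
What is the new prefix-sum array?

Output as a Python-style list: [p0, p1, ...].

Change: A[1] 15 -> 2, delta = -13
P[k] for k < 1: unchanged (A[1] not included)
P[k] for k >= 1: shift by delta = -13
  P[0] = -7 + 0 = -7
  P[1] = 8 + -13 = -5
  P[2] = 3 + -13 = -10
  P[3] = -4 + -13 = -17
  P[4] = -13 + -13 = -26
  P[5] = 7 + -13 = -6
  P[6] = 9 + -13 = -4
  P[7] = 12 + -13 = -1

Answer: [-7, -5, -10, -17, -26, -6, -4, -1]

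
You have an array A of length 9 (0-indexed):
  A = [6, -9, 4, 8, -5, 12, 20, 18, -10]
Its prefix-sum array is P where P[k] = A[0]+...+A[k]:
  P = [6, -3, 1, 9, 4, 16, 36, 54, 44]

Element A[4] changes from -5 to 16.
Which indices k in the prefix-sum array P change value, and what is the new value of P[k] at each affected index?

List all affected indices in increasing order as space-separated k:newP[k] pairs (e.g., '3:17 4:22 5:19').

P[k] = A[0] + ... + A[k]
P[k] includes A[4] iff k >= 4
Affected indices: 4, 5, ..., 8; delta = 21
  P[4]: 4 + 21 = 25
  P[5]: 16 + 21 = 37
  P[6]: 36 + 21 = 57
  P[7]: 54 + 21 = 75
  P[8]: 44 + 21 = 65

Answer: 4:25 5:37 6:57 7:75 8:65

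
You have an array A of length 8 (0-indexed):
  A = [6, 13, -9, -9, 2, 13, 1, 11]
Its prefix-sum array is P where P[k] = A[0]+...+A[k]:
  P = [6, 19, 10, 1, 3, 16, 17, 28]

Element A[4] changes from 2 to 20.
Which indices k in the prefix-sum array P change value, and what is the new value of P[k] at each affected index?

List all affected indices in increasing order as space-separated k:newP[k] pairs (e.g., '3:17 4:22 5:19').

P[k] = A[0] + ... + A[k]
P[k] includes A[4] iff k >= 4
Affected indices: 4, 5, ..., 7; delta = 18
  P[4]: 3 + 18 = 21
  P[5]: 16 + 18 = 34
  P[6]: 17 + 18 = 35
  P[7]: 28 + 18 = 46

Answer: 4:21 5:34 6:35 7:46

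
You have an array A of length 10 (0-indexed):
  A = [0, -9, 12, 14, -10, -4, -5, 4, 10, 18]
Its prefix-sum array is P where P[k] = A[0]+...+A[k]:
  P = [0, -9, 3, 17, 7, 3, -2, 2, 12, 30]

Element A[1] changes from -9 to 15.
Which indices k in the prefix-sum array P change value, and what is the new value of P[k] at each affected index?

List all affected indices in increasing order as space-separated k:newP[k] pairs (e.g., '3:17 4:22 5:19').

Answer: 1:15 2:27 3:41 4:31 5:27 6:22 7:26 8:36 9:54

Derivation:
P[k] = A[0] + ... + A[k]
P[k] includes A[1] iff k >= 1
Affected indices: 1, 2, ..., 9; delta = 24
  P[1]: -9 + 24 = 15
  P[2]: 3 + 24 = 27
  P[3]: 17 + 24 = 41
  P[4]: 7 + 24 = 31
  P[5]: 3 + 24 = 27
  P[6]: -2 + 24 = 22
  P[7]: 2 + 24 = 26
  P[8]: 12 + 24 = 36
  P[9]: 30 + 24 = 54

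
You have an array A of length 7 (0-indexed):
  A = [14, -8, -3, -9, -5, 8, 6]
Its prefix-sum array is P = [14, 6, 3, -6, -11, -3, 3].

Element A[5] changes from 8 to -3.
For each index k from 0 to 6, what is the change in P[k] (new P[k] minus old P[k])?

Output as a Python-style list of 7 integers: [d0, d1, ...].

Answer: [0, 0, 0, 0, 0, -11, -11]

Derivation:
Element change: A[5] 8 -> -3, delta = -11
For k < 5: P[k] unchanged, delta_P[k] = 0
For k >= 5: P[k] shifts by exactly -11
Delta array: [0, 0, 0, 0, 0, -11, -11]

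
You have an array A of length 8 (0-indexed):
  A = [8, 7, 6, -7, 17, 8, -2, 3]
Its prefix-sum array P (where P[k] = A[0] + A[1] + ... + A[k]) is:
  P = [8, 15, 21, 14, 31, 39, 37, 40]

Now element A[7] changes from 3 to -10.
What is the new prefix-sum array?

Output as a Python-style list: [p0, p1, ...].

Answer: [8, 15, 21, 14, 31, 39, 37, 27]

Derivation:
Change: A[7] 3 -> -10, delta = -13
P[k] for k < 7: unchanged (A[7] not included)
P[k] for k >= 7: shift by delta = -13
  P[0] = 8 + 0 = 8
  P[1] = 15 + 0 = 15
  P[2] = 21 + 0 = 21
  P[3] = 14 + 0 = 14
  P[4] = 31 + 0 = 31
  P[5] = 39 + 0 = 39
  P[6] = 37 + 0 = 37
  P[7] = 40 + -13 = 27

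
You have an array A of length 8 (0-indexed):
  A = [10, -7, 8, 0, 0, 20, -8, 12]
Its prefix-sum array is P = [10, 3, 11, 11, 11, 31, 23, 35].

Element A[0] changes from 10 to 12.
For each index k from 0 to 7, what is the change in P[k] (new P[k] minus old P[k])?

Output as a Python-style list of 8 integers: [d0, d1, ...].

Element change: A[0] 10 -> 12, delta = 2
For k < 0: P[k] unchanged, delta_P[k] = 0
For k >= 0: P[k] shifts by exactly 2
Delta array: [2, 2, 2, 2, 2, 2, 2, 2]

Answer: [2, 2, 2, 2, 2, 2, 2, 2]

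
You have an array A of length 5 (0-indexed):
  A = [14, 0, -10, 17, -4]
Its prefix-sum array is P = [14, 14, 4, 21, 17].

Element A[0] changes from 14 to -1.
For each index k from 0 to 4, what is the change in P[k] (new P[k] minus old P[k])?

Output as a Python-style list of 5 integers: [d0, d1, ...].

Element change: A[0] 14 -> -1, delta = -15
For k < 0: P[k] unchanged, delta_P[k] = 0
For k >= 0: P[k] shifts by exactly -15
Delta array: [-15, -15, -15, -15, -15]

Answer: [-15, -15, -15, -15, -15]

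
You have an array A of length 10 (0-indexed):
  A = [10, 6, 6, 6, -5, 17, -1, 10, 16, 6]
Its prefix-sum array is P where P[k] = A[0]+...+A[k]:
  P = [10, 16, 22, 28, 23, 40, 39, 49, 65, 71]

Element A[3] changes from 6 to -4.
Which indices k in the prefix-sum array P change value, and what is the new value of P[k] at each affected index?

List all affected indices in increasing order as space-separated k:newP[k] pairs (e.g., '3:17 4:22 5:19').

P[k] = A[0] + ... + A[k]
P[k] includes A[3] iff k >= 3
Affected indices: 3, 4, ..., 9; delta = -10
  P[3]: 28 + -10 = 18
  P[4]: 23 + -10 = 13
  P[5]: 40 + -10 = 30
  P[6]: 39 + -10 = 29
  P[7]: 49 + -10 = 39
  P[8]: 65 + -10 = 55
  P[9]: 71 + -10 = 61

Answer: 3:18 4:13 5:30 6:29 7:39 8:55 9:61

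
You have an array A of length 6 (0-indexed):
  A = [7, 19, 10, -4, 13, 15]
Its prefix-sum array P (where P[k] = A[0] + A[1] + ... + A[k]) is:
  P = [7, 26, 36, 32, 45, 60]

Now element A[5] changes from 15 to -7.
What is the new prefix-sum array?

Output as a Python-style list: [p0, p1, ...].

Answer: [7, 26, 36, 32, 45, 38]

Derivation:
Change: A[5] 15 -> -7, delta = -22
P[k] for k < 5: unchanged (A[5] not included)
P[k] for k >= 5: shift by delta = -22
  P[0] = 7 + 0 = 7
  P[1] = 26 + 0 = 26
  P[2] = 36 + 0 = 36
  P[3] = 32 + 0 = 32
  P[4] = 45 + 0 = 45
  P[5] = 60 + -22 = 38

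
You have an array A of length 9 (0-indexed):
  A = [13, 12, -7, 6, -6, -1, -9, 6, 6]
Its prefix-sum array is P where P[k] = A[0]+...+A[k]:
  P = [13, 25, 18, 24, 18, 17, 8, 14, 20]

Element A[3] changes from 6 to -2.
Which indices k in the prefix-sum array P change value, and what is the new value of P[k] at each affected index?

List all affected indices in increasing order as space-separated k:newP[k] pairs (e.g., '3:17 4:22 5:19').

Answer: 3:16 4:10 5:9 6:0 7:6 8:12

Derivation:
P[k] = A[0] + ... + A[k]
P[k] includes A[3] iff k >= 3
Affected indices: 3, 4, ..., 8; delta = -8
  P[3]: 24 + -8 = 16
  P[4]: 18 + -8 = 10
  P[5]: 17 + -8 = 9
  P[6]: 8 + -8 = 0
  P[7]: 14 + -8 = 6
  P[8]: 20 + -8 = 12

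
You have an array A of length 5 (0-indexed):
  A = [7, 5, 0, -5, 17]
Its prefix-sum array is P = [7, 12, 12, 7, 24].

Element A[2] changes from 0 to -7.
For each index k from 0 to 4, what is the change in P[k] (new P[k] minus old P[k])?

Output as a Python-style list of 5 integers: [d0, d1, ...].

Element change: A[2] 0 -> -7, delta = -7
For k < 2: P[k] unchanged, delta_P[k] = 0
For k >= 2: P[k] shifts by exactly -7
Delta array: [0, 0, -7, -7, -7]

Answer: [0, 0, -7, -7, -7]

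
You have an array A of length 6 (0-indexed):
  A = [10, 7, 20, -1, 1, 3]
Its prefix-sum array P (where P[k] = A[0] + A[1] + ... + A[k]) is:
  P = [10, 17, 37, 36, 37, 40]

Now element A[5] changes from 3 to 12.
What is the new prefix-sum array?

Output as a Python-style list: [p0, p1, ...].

Change: A[5] 3 -> 12, delta = 9
P[k] for k < 5: unchanged (A[5] not included)
P[k] for k >= 5: shift by delta = 9
  P[0] = 10 + 0 = 10
  P[1] = 17 + 0 = 17
  P[2] = 37 + 0 = 37
  P[3] = 36 + 0 = 36
  P[4] = 37 + 0 = 37
  P[5] = 40 + 9 = 49

Answer: [10, 17, 37, 36, 37, 49]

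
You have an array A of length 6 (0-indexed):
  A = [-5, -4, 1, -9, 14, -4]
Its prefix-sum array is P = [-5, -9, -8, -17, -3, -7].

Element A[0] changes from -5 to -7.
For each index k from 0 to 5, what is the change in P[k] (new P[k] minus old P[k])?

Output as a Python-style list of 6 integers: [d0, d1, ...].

Answer: [-2, -2, -2, -2, -2, -2]

Derivation:
Element change: A[0] -5 -> -7, delta = -2
For k < 0: P[k] unchanged, delta_P[k] = 0
For k >= 0: P[k] shifts by exactly -2
Delta array: [-2, -2, -2, -2, -2, -2]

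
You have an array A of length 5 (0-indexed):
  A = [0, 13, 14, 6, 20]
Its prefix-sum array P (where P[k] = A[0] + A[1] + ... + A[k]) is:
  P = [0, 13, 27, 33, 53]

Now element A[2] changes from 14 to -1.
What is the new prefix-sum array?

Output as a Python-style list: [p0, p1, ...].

Change: A[2] 14 -> -1, delta = -15
P[k] for k < 2: unchanged (A[2] not included)
P[k] for k >= 2: shift by delta = -15
  P[0] = 0 + 0 = 0
  P[1] = 13 + 0 = 13
  P[2] = 27 + -15 = 12
  P[3] = 33 + -15 = 18
  P[4] = 53 + -15 = 38

Answer: [0, 13, 12, 18, 38]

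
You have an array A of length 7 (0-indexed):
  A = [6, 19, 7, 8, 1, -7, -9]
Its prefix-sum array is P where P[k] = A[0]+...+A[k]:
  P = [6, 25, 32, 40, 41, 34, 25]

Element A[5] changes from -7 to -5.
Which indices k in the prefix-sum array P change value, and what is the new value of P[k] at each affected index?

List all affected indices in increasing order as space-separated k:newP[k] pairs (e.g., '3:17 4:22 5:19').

P[k] = A[0] + ... + A[k]
P[k] includes A[5] iff k >= 5
Affected indices: 5, 6, ..., 6; delta = 2
  P[5]: 34 + 2 = 36
  P[6]: 25 + 2 = 27

Answer: 5:36 6:27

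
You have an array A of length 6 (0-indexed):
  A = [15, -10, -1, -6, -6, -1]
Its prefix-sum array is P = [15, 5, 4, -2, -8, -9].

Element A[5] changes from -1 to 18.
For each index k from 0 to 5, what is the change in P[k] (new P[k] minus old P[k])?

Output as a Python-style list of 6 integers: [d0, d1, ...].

Element change: A[5] -1 -> 18, delta = 19
For k < 5: P[k] unchanged, delta_P[k] = 0
For k >= 5: P[k] shifts by exactly 19
Delta array: [0, 0, 0, 0, 0, 19]

Answer: [0, 0, 0, 0, 0, 19]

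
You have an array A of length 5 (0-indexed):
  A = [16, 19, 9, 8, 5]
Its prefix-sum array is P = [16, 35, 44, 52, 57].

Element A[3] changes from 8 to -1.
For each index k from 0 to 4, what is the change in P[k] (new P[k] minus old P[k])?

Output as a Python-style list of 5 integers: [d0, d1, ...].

Element change: A[3] 8 -> -1, delta = -9
For k < 3: P[k] unchanged, delta_P[k] = 0
For k >= 3: P[k] shifts by exactly -9
Delta array: [0, 0, 0, -9, -9]

Answer: [0, 0, 0, -9, -9]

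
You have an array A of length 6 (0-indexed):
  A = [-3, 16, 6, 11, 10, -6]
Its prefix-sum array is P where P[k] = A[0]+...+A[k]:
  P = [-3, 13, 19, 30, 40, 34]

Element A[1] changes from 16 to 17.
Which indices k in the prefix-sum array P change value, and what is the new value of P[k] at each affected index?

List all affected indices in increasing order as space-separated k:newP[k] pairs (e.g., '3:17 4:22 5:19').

Answer: 1:14 2:20 3:31 4:41 5:35

Derivation:
P[k] = A[0] + ... + A[k]
P[k] includes A[1] iff k >= 1
Affected indices: 1, 2, ..., 5; delta = 1
  P[1]: 13 + 1 = 14
  P[2]: 19 + 1 = 20
  P[3]: 30 + 1 = 31
  P[4]: 40 + 1 = 41
  P[5]: 34 + 1 = 35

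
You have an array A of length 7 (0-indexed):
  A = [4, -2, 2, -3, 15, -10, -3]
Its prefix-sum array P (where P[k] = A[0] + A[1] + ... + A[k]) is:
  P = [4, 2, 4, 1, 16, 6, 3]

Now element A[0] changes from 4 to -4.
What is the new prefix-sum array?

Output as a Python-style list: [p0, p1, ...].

Answer: [-4, -6, -4, -7, 8, -2, -5]

Derivation:
Change: A[0] 4 -> -4, delta = -8
P[k] for k < 0: unchanged (A[0] not included)
P[k] for k >= 0: shift by delta = -8
  P[0] = 4 + -8 = -4
  P[1] = 2 + -8 = -6
  P[2] = 4 + -8 = -4
  P[3] = 1 + -8 = -7
  P[4] = 16 + -8 = 8
  P[5] = 6 + -8 = -2
  P[6] = 3 + -8 = -5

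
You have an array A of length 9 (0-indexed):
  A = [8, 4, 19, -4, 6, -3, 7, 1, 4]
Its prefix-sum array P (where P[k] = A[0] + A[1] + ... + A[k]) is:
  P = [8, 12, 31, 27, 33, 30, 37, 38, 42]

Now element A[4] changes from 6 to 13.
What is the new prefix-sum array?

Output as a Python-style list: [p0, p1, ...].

Change: A[4] 6 -> 13, delta = 7
P[k] for k < 4: unchanged (A[4] not included)
P[k] for k >= 4: shift by delta = 7
  P[0] = 8 + 0 = 8
  P[1] = 12 + 0 = 12
  P[2] = 31 + 0 = 31
  P[3] = 27 + 0 = 27
  P[4] = 33 + 7 = 40
  P[5] = 30 + 7 = 37
  P[6] = 37 + 7 = 44
  P[7] = 38 + 7 = 45
  P[8] = 42 + 7 = 49

Answer: [8, 12, 31, 27, 40, 37, 44, 45, 49]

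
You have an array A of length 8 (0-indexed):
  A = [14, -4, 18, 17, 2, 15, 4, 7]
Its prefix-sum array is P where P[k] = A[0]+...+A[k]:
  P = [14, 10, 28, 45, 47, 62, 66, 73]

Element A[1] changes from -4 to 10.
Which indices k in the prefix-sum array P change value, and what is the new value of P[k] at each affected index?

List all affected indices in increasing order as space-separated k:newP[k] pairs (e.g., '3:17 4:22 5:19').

Answer: 1:24 2:42 3:59 4:61 5:76 6:80 7:87

Derivation:
P[k] = A[0] + ... + A[k]
P[k] includes A[1] iff k >= 1
Affected indices: 1, 2, ..., 7; delta = 14
  P[1]: 10 + 14 = 24
  P[2]: 28 + 14 = 42
  P[3]: 45 + 14 = 59
  P[4]: 47 + 14 = 61
  P[5]: 62 + 14 = 76
  P[6]: 66 + 14 = 80
  P[7]: 73 + 14 = 87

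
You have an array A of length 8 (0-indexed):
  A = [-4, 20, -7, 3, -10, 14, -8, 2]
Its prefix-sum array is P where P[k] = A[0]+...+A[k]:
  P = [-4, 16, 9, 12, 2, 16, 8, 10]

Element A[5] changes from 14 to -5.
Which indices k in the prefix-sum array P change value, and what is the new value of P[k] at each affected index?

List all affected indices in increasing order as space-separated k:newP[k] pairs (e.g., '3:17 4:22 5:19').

Answer: 5:-3 6:-11 7:-9

Derivation:
P[k] = A[0] + ... + A[k]
P[k] includes A[5] iff k >= 5
Affected indices: 5, 6, ..., 7; delta = -19
  P[5]: 16 + -19 = -3
  P[6]: 8 + -19 = -11
  P[7]: 10 + -19 = -9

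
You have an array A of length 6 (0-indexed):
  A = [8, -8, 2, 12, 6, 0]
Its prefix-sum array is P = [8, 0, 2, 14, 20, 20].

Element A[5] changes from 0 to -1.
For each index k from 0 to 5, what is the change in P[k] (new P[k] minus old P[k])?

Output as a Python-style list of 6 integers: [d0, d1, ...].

Element change: A[5] 0 -> -1, delta = -1
For k < 5: P[k] unchanged, delta_P[k] = 0
For k >= 5: P[k] shifts by exactly -1
Delta array: [0, 0, 0, 0, 0, -1]

Answer: [0, 0, 0, 0, 0, -1]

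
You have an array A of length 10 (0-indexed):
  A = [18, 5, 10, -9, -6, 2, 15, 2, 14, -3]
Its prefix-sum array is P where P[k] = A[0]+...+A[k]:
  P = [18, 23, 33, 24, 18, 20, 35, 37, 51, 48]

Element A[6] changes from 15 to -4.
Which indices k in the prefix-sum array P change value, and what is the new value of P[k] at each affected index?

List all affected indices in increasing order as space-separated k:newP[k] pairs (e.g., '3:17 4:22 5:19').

Answer: 6:16 7:18 8:32 9:29

Derivation:
P[k] = A[0] + ... + A[k]
P[k] includes A[6] iff k >= 6
Affected indices: 6, 7, ..., 9; delta = -19
  P[6]: 35 + -19 = 16
  P[7]: 37 + -19 = 18
  P[8]: 51 + -19 = 32
  P[9]: 48 + -19 = 29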